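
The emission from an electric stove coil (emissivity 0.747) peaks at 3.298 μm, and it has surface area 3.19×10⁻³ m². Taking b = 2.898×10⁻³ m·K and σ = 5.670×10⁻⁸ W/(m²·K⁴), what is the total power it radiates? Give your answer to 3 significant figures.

P ≈ 80.6 W

Wien's law: T = b/λ_max = 2.898×10⁻³/3.298×10⁻⁶ = 878.714 K.
Area A = 3.19×10⁻³ m².
Then P = εσAT⁴ = 0.747×5.670×10⁻⁸×3.19×10⁻³×(878.714)⁴ = 80.6 W.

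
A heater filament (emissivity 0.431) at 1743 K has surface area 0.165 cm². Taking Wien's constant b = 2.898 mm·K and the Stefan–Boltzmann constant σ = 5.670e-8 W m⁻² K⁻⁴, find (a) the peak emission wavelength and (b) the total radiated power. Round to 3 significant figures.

(a) λ_max = b/T = 2.898×10⁻³/1743 = 1.663×10⁻⁶ m = 1.66 μm.
Area A = 0.165 cm² = 1.65×10⁻⁵ m².
(b) P = εσAT⁴ = 0.431×5.670×10⁻⁸×1.65×10⁻⁵×(1743)⁴ = 3.72 W.

λ_max ≈ 1.66 μm; P ≈ 3.72 W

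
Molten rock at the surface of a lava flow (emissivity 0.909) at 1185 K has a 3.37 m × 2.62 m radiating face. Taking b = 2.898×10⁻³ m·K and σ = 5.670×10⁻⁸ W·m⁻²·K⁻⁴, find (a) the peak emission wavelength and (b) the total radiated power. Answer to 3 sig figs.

λ_max ≈ 2.45 μm; P ≈ 8.97×10⁵ W

(a) λ_max = b/T = 2.898×10⁻³/1185 = 2.446×10⁻⁶ m = 2.45 μm.
Area A = 3.37 × 2.62 = 8.8294 m².
(b) P = εσAT⁴ = 0.909×5.670×10⁻⁸×8.8294×(1185)⁴ = 8.97×10⁵ W.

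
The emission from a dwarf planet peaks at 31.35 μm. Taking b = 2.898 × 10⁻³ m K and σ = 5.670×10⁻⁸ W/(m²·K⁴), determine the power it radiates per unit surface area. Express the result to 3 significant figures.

I ≈ 4.14 W/m²

Wien's law: T = b/λ_max = 2.898×10⁻³/3.135×10⁻⁵ = 92.4402 K.
Then I = σT⁴ = 5.670×10⁻⁸×(92.4402)⁴ = 4.14 W/m².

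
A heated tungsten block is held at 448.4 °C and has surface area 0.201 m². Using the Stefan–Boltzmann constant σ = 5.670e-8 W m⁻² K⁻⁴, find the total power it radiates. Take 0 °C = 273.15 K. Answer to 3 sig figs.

P ≈ 3.09×10³ W

T = 448.4 °C + 273.15 = 721.55 K.
Area A = 0.201 m².
P = σAT⁴ = 5.670×10⁻⁸ × 0.201 × (721.55)⁴ = 3.09×10³ W.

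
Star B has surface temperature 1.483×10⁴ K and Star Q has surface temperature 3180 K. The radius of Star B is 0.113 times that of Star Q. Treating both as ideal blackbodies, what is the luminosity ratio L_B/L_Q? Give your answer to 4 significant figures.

L ∝ R²T⁴, so L_B/L_Q = (R_B/R_Q)²(T_B/T_Q)⁴ = (0.113)² × (1.483×10⁴/3180)⁴ = 0.012769 × 472.995 = 6.040.

L_B/L_Q ≈ 6.040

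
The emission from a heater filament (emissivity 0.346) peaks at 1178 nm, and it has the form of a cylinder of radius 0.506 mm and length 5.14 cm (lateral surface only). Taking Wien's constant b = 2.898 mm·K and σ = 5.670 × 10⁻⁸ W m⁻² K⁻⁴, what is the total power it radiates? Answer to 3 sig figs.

P ≈ 117 W

Wien's law: T = b/λ_max = 2.898×10⁻³/1.178×10⁻⁶ = 2460.10 K.
Lateral area A = 2πrL = 2π×5.06×10⁻⁴×0.0514 = 1.63416×10⁻⁴ m².
Then P = εσAT⁴ = 0.346×5.670×10⁻⁸×1.63416×10⁻⁴×(2460.10)⁴ = 117 W.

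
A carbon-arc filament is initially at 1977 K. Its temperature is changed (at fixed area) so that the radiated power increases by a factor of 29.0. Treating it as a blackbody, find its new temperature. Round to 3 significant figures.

P ∝ T⁴, so T₂/T₁ = (P₂/P₁)^(1/4) = (29.0)^(1/4) = 2.32060.
T₂ = 1977 × 2.32060 = 4.59×10³ K.

T₂ ≈ 4.59×10³ K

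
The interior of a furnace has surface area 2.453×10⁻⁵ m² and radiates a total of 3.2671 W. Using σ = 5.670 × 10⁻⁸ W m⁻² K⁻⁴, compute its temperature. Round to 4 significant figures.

T ≈ 1238 K

Area A = 2.453×10⁻⁵ m².
P = σAT⁴ ⇒ T = (P/(σA))^(1/4) = (3.2671/(5.670×10⁻⁸×2.453×10⁻⁵))^(1/4) = 1238 K.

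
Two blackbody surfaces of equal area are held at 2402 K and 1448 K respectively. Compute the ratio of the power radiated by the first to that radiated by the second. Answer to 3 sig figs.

P₁/P₂ ≈ 7.57

With equal areas, P₁/P₂ = (T₁/T₂)⁴ = (2402/1448)⁴ = 7.57.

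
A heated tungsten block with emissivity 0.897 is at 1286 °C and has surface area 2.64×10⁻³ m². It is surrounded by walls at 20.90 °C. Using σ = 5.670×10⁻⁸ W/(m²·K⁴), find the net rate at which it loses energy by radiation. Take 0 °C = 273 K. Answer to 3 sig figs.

Net loss ≈ 792 W

T = 1286 °C + 273 = 1559 K.
Surroundings: T = 20.90 °C + 273 = 293.90 K.
Area A = 2.64×10⁻³ m².
Net radiated power P_net = εσA(T⁴ − T₀⁴) = 0.897×5.670×10⁻⁸×2.64×10⁻³×(1559⁴ − 293.90⁴).
T⁴ − T₀⁴ = 5.90724×10¹² − 7.46102×10⁹ = 5.89978×10¹² K⁴, so P_net = 792 W.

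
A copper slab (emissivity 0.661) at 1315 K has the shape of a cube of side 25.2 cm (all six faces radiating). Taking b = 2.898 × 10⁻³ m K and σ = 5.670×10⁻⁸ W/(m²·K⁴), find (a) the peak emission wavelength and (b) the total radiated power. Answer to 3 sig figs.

(a) λ_max = b/T = 2.898×10⁻³/1315 = 2.204×10⁻⁶ m = 2.20×10³ nm.
Area A = 6s² = 6×(0.252 m)² = 0.381024 m².
(b) P = εσAT⁴ = 0.661×5.670×10⁻⁸×0.381024×(1315)⁴ = 4.27×10⁴ W.

λ_max ≈ 2.20×10³ nm; P ≈ 4.27×10⁴ W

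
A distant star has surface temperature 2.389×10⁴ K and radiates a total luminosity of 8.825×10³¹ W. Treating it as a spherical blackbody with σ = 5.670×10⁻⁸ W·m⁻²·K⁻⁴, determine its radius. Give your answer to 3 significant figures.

L = 4πR²σT⁴ ⇒ R = √(L/(4πσT⁴)).
σT⁴ = 1.84692×10¹⁰ W/m², so R = √(8.825×10³¹/(4π×1.84692×10¹⁰)) = 1.95×10¹⁰ m.

R ≈ 1.95×10¹⁰ m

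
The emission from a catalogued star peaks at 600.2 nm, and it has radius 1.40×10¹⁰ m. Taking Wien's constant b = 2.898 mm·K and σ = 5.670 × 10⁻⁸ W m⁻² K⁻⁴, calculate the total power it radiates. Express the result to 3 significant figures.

Wien's law: T = b/λ_max = 2.898×10⁻³/6.002×10⁻⁷ = 4828.39 K.
Surface area A = 4πR² = 4π(1.40×10¹⁰ m)² = 2.46301×10²¹ m².
Then P = σAT⁴ = 5.670×10⁻⁸×2.46301×10²¹×(4828.39)⁴ = 7.59×10²⁸ W.

P ≈ 7.59×10²⁸ W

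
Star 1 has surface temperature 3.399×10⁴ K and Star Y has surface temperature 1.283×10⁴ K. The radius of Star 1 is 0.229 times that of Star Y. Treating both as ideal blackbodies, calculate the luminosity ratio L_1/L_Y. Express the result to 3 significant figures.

L ∝ R²T⁴, so L_1/L_Y = (R_1/R_Y)²(T_1/T_Y)⁴ = (0.229)² × (3.399×10⁴/1.283×10⁴)⁴ = 0.052441 × 49.2604 = 2.58.

L_1/L_Y ≈ 2.58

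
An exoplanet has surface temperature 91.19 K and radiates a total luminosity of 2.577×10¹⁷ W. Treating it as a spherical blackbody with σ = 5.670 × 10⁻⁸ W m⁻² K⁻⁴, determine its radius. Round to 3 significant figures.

R ≈ 7.23×10⁷ m

L = 4πR²σT⁴ ⇒ R = √(L/(4πσT⁴)).
σT⁴ = 3.92078 W/m², so R = √(2.577×10¹⁷/(4π×3.92078)) = 7.23×10⁷ m.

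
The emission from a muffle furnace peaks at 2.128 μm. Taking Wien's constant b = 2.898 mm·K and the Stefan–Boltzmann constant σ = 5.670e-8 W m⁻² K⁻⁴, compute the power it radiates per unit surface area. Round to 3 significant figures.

I ≈ 1.95×10⁵ W/m²

Wien's law: T = b/λ_max = 2.898×10⁻³/2.128×10⁻⁶ = 1361.84 K.
Then I = σT⁴ = 5.670×10⁻⁸×(1361.84)⁴ = 1.95×10⁵ W/m².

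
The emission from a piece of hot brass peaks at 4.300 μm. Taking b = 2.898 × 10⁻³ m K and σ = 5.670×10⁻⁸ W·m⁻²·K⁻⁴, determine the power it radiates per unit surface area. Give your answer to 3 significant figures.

I ≈ 1.17×10⁴ W/m²

Wien's law: T = b/λ_max = 2.898×10⁻³/4.300×10⁻⁶ = 673.953 K.
Then I = σT⁴ = 5.670×10⁻⁸×(673.953)⁴ = 1.17×10⁴ W/m².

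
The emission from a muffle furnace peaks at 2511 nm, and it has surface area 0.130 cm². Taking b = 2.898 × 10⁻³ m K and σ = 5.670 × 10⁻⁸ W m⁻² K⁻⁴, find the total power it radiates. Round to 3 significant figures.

P ≈ 1.31 W

Wien's law: T = b/λ_max = 2.898×10⁻³/2.511×10⁻⁶ = 1154.12 K.
Area A = 0.130 cm² = 1.30×10⁻⁵ m².
Then P = σAT⁴ = 5.670×10⁻⁸×1.30×10⁻⁵×(1154.12)⁴ = 1.31 W.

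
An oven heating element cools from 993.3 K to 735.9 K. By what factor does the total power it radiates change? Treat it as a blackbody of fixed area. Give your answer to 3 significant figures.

P₂/P₁ ≈ 0.301

P ∝ T⁴, so P₂/P₁ = (T₂/T₁)⁴ = (735.9/993.3)⁴ = (0.740864)⁴ = 0.301.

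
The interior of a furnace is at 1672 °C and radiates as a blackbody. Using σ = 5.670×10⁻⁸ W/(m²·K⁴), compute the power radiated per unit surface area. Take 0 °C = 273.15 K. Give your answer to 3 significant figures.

T = 1672 °C + 273.15 = 1945.15 K.
Stefan–Boltzmann: I = σT⁴ = 5.670×10⁻⁸ × (1945.15)⁴ = 8.12×10⁵ W/m².

I ≈ 8.12×10⁵ W/m²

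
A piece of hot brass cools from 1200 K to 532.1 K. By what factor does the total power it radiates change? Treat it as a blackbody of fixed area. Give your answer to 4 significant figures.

P ∝ T⁴, so P₂/P₁ = (T₂/T₁)⁴ = (532.1/1200)⁴ = (0.443417)⁴ = 0.03866.

P₂/P₁ ≈ 0.03866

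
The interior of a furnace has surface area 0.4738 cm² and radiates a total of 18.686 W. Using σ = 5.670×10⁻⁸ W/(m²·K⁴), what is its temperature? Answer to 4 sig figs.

Area A = 0.4738 cm² = 4.738×10⁻⁵ m².
P = σAT⁴ ⇒ T = (P/(σA))^(1/4) = (18.686/(5.670×10⁻⁸×4.738×10⁻⁵))^(1/4) = 1624 K.

T ≈ 1624 K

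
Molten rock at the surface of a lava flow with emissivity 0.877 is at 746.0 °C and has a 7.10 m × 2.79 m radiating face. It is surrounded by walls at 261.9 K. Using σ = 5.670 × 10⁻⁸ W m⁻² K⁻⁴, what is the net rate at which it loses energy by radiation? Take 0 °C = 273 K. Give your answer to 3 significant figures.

T = 746.0 °C + 273 = 1019.0 K.
Area A = 7.10 × 2.79 = 19.809 m².
Net radiated power P_net = εσA(T⁴ − T₀⁴) = 0.877×5.670×10⁻⁸×19.809×(1019.0⁴ − 261.9⁴).
T⁴ − T₀⁴ = 1.07819×10¹² − 4.70481×10⁹ = 1.07349×10¹² K⁴, so P_net = 1.06×10⁶ W.

Net loss ≈ 1.06×10⁶ W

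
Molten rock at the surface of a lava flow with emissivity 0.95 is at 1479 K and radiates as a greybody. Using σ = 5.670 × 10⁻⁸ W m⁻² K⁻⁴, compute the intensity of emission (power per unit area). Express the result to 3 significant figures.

I ≈ 2.58×10⁵ W/m²

Stefan–Boltzmann: I = εσT⁴ = 0.95 × 5.670×10⁻⁸ × (1479)⁴ = 2.58×10⁵ W/m².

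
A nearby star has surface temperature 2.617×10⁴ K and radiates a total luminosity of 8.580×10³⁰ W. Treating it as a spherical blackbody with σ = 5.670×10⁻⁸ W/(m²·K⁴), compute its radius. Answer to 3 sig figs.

L = 4πR²σT⁴ ⇒ R = √(L/(4πσT⁴)).
σT⁴ = 2.65949×10¹⁰ W/m², so R = √(8.580×10³⁰/(4π×2.65949×10¹⁰)) = 5.07×10⁹ m.

R ≈ 5.07×10⁹ m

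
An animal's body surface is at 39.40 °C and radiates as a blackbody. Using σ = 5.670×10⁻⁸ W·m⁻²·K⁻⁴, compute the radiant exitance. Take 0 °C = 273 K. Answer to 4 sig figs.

I ≈ 540.0 W/m²

T = 39.40 °C + 273 = 312.40 K.
Stefan–Boltzmann: I = σT⁴ = 5.670×10⁻⁸ × (312.40)⁴ = 540.0 W/m².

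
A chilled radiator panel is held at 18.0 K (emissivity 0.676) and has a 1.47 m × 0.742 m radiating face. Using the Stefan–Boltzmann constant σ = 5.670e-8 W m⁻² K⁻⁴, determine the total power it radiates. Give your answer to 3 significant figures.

Area A = 1.47 × 0.742 = 1.09074 m².
P = εσAT⁴ = 0.676 × 5.670×10⁻⁸ × 1.09074 × (18.0)⁴ = 4.39×10⁻³ W.

P ≈ 4.39×10⁻³ W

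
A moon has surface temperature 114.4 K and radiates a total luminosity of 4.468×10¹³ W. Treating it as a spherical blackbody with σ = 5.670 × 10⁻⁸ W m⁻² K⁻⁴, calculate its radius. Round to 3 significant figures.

R ≈ 6.05×10⁵ m

L = 4πR²σT⁴ ⇒ R = √(L/(4πσT⁴)).
σT⁴ = 9.71152 W/m², so R = √(4.468×10¹³/(4π×9.71152)) = 6.05×10⁵ m.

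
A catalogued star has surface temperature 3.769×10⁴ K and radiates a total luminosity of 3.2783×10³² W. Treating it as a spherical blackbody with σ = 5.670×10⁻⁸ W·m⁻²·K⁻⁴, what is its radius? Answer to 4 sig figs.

R ≈ 1.510×10¹⁰ m

L = 4πR²σT⁴ ⇒ R = √(L/(4πσT⁴)).
σT⁴ = 1.14416×10¹¹ W/m², so R = √(3.2783×10³²/(4π×1.14416×10¹¹)) = 1.510×10¹⁰ m.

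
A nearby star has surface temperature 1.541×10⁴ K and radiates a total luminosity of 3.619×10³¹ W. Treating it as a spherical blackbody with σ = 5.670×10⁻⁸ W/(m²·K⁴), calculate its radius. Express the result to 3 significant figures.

L = 4πR²σT⁴ ⇒ R = √(L/(4πσT⁴)).
σT⁴ = 3.19738×10⁹ W/m², so R = √(3.619×10³¹/(4π×3.19738×10⁹)) = 3.00×10¹⁰ m.

R ≈ 3.00×10¹⁰ m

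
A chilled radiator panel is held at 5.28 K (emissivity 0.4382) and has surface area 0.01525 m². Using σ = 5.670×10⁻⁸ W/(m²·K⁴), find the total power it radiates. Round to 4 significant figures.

Area A = 0.01525 m².
P = εσAT⁴ = 0.4382 × 5.670×10⁻⁸ × 0.01525 × (5.28)⁴ = 2.945×10⁻⁷ W.

P ≈ 2.945×10⁻⁷ W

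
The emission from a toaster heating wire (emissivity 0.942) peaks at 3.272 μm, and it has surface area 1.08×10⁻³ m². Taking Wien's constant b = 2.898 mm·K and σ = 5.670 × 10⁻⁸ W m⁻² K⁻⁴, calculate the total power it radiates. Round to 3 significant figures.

Wien's law: T = b/λ_max = 2.898×10⁻³/3.272×10⁻⁶ = 885.697 K.
Area A = 1.08×10⁻³ m².
Then P = εσAT⁴ = 0.942×5.670×10⁻⁸×1.08×10⁻³×(885.697)⁴ = 35.5 W.

P ≈ 35.5 W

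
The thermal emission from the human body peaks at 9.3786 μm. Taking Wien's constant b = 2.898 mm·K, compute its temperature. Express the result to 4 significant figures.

T ≈ 309.0 K

Wien's law gives T = b/λ_max = (2.898×10⁻³ m·K)/(9.3786×10⁻⁶ m) = 309.0 K.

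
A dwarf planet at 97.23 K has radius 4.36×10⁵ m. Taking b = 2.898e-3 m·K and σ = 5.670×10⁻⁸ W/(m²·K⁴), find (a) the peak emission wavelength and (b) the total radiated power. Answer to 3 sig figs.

λ_max ≈ 29.8 μm; P ≈ 1.21×10¹³ W

(a) λ_max = b/T = 2.898×10⁻³/97.23 = 2.981×10⁻⁵ m = 29.8 μm.
Surface area A = 4πR² = 4π(4.36×10⁵ m)² = 2.38882×10¹² m².
(b) P = σAT⁴ = 5.670×10⁻⁸×2.38882×10¹²×(97.23)⁴ = 1.21×10¹³ W.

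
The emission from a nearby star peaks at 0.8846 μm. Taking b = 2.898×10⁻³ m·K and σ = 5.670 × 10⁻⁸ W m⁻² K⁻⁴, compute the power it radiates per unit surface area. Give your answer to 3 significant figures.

I ≈ 6.53×10⁶ W/m²

Wien's law: T = b/λ_max = 2.898×10⁻³/8.846×10⁻⁷ = 3276.06 K.
Then I = σT⁴ = 5.670×10⁻⁸×(3276.06)⁴ = 6.53×10⁶ W/m².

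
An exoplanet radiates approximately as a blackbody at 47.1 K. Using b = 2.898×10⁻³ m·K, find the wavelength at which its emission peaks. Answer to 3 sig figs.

Wien's displacement law: λ_max = b/T = (2.898×10⁻³ m·K)/(47.1 K) = 6.153×10⁻⁵ m.
That is 61.5 μm, in the infrared range.

λ_max ≈ 61.5 μm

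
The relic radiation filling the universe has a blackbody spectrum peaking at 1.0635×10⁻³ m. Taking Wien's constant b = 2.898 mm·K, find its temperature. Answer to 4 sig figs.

T ≈ 2.725 K

Wien's law gives T = b/λ_max = (2.898×10⁻³ m·K)/(1.0635×10⁻³ m) = 2.725 K.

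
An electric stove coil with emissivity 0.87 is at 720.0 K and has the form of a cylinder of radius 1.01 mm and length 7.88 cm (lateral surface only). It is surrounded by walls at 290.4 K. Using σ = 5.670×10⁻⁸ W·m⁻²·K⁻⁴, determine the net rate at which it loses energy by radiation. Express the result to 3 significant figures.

Net loss ≈ 6.45 W

Lateral area A = 2πrL = 2π×1.01×10⁻³×0.0788 = 5.00066×10⁻⁴ m².
Net radiated power P_net = εσA(T⁴ − T₀⁴) = 0.87×5.670×10⁻⁸×5.00066×10⁻⁴×(720.0⁴ − 290.4⁴).
T⁴ − T₀⁴ = 2.68739×10¹¹ − 7.11191×10⁹ = 2.61627×10¹¹ K⁴, so P_net = 6.45 W.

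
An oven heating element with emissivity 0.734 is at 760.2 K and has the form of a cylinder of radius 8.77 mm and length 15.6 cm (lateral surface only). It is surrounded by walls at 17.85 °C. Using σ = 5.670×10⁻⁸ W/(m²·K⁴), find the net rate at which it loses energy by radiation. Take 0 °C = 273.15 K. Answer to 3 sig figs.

Surroundings: T = 17.85 °C + 273.15 = 291.00 K.
Lateral area A = 2πrL = 2π×8.77×10⁻³×0.156 = 8.59615×10⁻³ m².
Net radiated power P_net = εσA(T⁴ − T₀⁴) = 0.734×5.670×10⁻⁸×8.59615×10⁻³×(760.2⁴ − 291.00⁴).
T⁴ − T₀⁴ = 3.33973×10¹¹ − 7.17087×10⁹ = 3.26802×10¹¹ K⁴, so P_net = 117 W.

Net loss ≈ 117 W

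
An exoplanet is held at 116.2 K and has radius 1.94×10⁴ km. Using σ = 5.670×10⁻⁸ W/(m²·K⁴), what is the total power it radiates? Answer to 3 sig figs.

Surface area A = 4πR² = 4π(1.94×10⁷ m)² = 4.72948×10¹⁵ m².
P = σAT⁴ = 5.670×10⁻⁸ × 4.72948×10¹⁵ × (116.2)⁴ = 4.89×10¹⁶ W.

P ≈ 4.89×10¹⁶ W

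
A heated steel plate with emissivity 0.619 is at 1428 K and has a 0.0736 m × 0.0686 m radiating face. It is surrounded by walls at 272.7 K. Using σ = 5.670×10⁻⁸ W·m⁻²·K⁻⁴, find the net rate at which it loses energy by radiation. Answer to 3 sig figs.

Net loss ≈ 736 W

Area A = 0.0736 × 0.0686 = 5.04896×10⁻³ m².
Net radiated power P_net = εσA(T⁴ − T₀⁴) = 0.619×5.670×10⁻⁸×5.04896×10⁻³×(1428⁴ − 272.7⁴).
T⁴ − T₀⁴ = 4.15827×10¹² − 5.53020×10⁹ = 4.15274×10¹² K⁴, so P_net = 736 W.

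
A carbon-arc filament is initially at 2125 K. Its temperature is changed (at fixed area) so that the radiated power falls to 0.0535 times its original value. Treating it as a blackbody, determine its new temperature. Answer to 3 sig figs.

P ∝ T⁴, so T₂/T₁ = (P₂/P₁)^(1/4) = (0.0535)^(1/4) = 0.480937.
T₂ = 2125 × 0.480937 = 1.02×10³ K.

T₂ ≈ 1.02×10³ K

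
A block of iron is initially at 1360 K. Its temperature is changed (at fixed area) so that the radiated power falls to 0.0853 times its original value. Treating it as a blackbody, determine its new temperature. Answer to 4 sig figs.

T₂ ≈ 735.0 K

P ∝ T⁴, so T₂/T₁ = (P₂/P₁)^(1/4) = (0.0853)^(1/4) = 0.540427.
T₂ = 1360 × 0.540427 = 735.0 K.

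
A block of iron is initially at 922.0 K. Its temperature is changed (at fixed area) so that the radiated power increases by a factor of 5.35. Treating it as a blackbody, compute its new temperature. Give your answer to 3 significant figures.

P ∝ T⁴, so T₂/T₁ = (P₂/P₁)^(1/4) = (5.35)^(1/4) = 1.52086.
T₂ = 922.0 × 1.52086 = 1.40×10³ K.

T₂ ≈ 1.40×10³ K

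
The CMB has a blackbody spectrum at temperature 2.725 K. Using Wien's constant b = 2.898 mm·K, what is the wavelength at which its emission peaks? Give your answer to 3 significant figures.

λ_max ≈ 1.06 mm

Wien's displacement law: λ_max = b/T = (2.898×10⁻³ m·K)/(2.725 K) = 1.063×10⁻³ m.
That is 1.06 mm, in the microwave range.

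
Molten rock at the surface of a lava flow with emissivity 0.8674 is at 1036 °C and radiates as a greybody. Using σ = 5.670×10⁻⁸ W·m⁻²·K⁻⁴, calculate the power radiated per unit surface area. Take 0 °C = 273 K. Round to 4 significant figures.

I ≈ 1.444×10⁵ W/m²

T = 1036 °C + 273 = 1309 K.
Stefan–Boltzmann: I = εσT⁴ = 0.8674 × 5.670×10⁻⁸ × (1309)⁴ = 1.444×10⁵ W/m².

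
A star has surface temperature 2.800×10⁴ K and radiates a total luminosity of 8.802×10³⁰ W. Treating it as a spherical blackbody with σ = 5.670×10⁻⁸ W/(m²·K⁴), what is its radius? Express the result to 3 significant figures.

R ≈ 4.48×10⁹ m

L = 4πR²σT⁴ ⇒ R = √(L/(4πσT⁴)).
σT⁴ = 3.48510×10¹⁰ W/m², so R = √(8.802×10³⁰/(4π×3.48510×10¹⁰)) = 4.48×10⁹ m.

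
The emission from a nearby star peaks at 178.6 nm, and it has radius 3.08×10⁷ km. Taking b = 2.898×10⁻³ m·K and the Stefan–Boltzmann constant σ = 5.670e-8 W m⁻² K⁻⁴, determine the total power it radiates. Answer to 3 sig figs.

Wien's law: T = b/λ_max = 2.898×10⁻³/1.786×10⁻⁷ = 16226.2 K.
Surface area A = 4πR² = 4π(3.08×10¹⁰ m)² = 1.19210×10²² m².
Then P = σAT⁴ = 5.670×10⁻⁸×1.19210×10²²×(16226.2)⁴ = 4.69×10³¹ W.

P ≈ 4.69×10³¹ W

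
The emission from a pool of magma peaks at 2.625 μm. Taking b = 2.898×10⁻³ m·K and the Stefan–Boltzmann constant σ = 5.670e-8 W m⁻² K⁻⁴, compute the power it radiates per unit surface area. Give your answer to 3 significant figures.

Wien's law: T = b/λ_max = 2.898×10⁻³/2.625×10⁻⁶ = 1104.00 K.
Then I = σT⁴ = 5.670×10⁻⁸×(1104.00)⁴ = 8.42×10⁴ W/m².

I ≈ 8.42×10⁴ W/m²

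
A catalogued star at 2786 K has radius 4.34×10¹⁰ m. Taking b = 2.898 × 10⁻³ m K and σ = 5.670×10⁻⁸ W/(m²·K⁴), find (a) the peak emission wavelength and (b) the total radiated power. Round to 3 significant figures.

λ_max ≈ 1.04 μm; P ≈ 8.09×10²⁸ W

(a) λ_max = b/T = 2.898×10⁻³/2786 = 1.040×10⁻⁶ m = 1.04 μm.
Surface area A = 4πR² = 4π(4.34×10¹⁰ m)² = 2.36695×10²² m².
(b) P = σAT⁴ = 5.670×10⁻⁸×2.36695×10²²×(2786)⁴ = 8.09×10²⁸ W.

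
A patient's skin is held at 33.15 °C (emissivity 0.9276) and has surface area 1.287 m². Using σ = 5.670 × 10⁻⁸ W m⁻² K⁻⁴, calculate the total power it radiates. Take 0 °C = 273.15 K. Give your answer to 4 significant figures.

P ≈ 595.8 W

T = 33.15 °C + 273.15 = 306.30 K.
Area A = 1.287 m².
P = εσAT⁴ = 0.9276 × 5.670×10⁻⁸ × 1.287 × (306.30)⁴ = 595.8 W.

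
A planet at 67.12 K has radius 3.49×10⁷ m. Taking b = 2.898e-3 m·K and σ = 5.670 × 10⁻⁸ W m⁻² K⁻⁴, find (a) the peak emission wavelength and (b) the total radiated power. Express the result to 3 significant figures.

(a) λ_max = b/T = 2.898×10⁻³/67.12 = 4.318×10⁻⁵ m = 43.2 μm.
Surface area A = 4πR² = 4π(3.49×10⁷ m)² = 1.53060×10¹⁶ m².
(b) P = σAT⁴ = 5.670×10⁻⁸×1.53060×10¹⁶×(67.12)⁴ = 1.76×10¹⁶ W.

λ_max ≈ 43.2 μm; P ≈ 1.76×10¹⁶ W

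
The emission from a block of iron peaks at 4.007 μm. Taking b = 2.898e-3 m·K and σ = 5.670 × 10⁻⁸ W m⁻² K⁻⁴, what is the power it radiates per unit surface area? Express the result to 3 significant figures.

I ≈ 1.55×10⁴ W/m²

Wien's law: T = b/λ_max = 2.898×10⁻³/4.007×10⁻⁶ = 723.234 K.
Then I = σT⁴ = 5.670×10⁻⁸×(723.234)⁴ = 1.55×10⁴ W/m².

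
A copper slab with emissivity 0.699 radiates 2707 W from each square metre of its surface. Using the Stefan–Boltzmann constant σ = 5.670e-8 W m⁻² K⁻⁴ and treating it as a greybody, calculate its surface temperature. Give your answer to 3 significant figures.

I = εσT⁴, so T = (I/εσ)^(1/4) = (2707/(0.699×5.670×10⁻⁸))^(1/4) = 511 K.

T ≈ 511 K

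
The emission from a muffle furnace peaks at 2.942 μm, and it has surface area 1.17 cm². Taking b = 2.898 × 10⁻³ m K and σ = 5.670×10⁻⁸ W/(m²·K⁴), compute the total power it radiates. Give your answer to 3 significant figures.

Wien's law: T = b/λ_max = 2.898×10⁻³/2.942×10⁻⁶ = 985.044 K.
Area A = 1.17 cm² = 1.17×10⁻⁴ m².
Then P = σAT⁴ = 5.670×10⁻⁸×1.17×10⁻⁴×(985.044)⁴ = 6.25 W.

P ≈ 6.25 W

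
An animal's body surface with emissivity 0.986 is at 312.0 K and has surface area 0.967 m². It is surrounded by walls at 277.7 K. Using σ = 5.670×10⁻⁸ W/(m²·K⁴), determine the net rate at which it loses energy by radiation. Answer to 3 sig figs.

Area A = 0.967 m².
Net radiated power P_net = εσA(T⁴ − T₀⁴) = 0.986×5.670×10⁻⁸×0.967×(312.0⁴ − 277.7⁴).
T⁴ − T₀⁴ = 9.47585×10⁹ − 5.94708×10⁹ = 3.52877×10⁹ K⁴, so P_net = 191 W.

Net loss ≈ 191 W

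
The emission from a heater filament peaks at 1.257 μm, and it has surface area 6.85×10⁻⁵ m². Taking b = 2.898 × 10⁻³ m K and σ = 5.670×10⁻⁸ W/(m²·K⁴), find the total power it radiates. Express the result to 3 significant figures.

P ≈ 110 W

Wien's law: T = b/λ_max = 2.898×10⁻³/1.257×10⁻⁶ = 2305.49 K.
Area A = 6.85×10⁻⁵ m².
Then P = σAT⁴ = 5.670×10⁻⁸×6.85×10⁻⁵×(2305.49)⁴ = 110 W.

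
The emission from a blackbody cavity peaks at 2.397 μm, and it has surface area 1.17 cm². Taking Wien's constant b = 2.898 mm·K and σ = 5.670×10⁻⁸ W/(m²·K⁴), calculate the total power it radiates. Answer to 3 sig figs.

P ≈ 14.2 W

Wien's law: T = b/λ_max = 2.898×10⁻³/2.397×10⁻⁶ = 1209.01 K.
Area A = 1.17 cm² = 1.17×10⁻⁴ m².
Then P = σAT⁴ = 5.670×10⁻⁸×1.17×10⁻⁴×(1209.01)⁴ = 14.2 W.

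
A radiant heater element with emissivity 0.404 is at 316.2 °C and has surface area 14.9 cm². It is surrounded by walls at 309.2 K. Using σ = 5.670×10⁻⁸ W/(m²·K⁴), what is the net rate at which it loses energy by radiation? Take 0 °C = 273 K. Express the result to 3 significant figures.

T = 316.2 °C + 273 = 589.2 K.
Area A = 14.9 cm² = 1.49×10⁻³ m².
Net radiated power P_net = εσA(T⁴ − T₀⁴) = 0.404×5.670×10⁻⁸×1.49×10⁻³×(589.2⁴ − 309.2⁴).
T⁴ − T₀⁴ = 1.20518×10¹¹ − 9.14025×10⁹ = 1.11378×10¹¹ K⁴, so P_net = 3.80 W.

Net loss ≈ 3.80 W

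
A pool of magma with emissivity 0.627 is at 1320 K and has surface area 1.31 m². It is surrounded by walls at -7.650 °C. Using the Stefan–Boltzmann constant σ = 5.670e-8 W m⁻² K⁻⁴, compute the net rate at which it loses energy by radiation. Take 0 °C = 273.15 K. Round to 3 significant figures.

Net loss ≈ 1.41×10⁵ W

Surroundings: T = -7.650 °C + 273.15 = 265.500 K.
Area A = 1.31 m².
Net radiated power P_net = εσA(T⁴ − T₀⁴) = 0.627×5.670×10⁻⁸×1.31×(1320⁴ − 265.500⁴).
T⁴ − T₀⁴ = 3.03596×10¹² − 4.96888×10⁹ = 3.03099×10¹² K⁴, so P_net = 1.41×10⁵ W.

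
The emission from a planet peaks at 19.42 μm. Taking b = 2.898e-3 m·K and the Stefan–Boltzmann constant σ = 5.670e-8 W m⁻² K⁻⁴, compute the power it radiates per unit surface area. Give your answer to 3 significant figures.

I ≈ 28.1 W/m²

Wien's law: T = b/λ_max = 2.898×10⁻³/1.942×10⁻⁵ = 149.228 K.
Then I = σT⁴ = 5.670×10⁻⁸×(149.228)⁴ = 28.1 W/m².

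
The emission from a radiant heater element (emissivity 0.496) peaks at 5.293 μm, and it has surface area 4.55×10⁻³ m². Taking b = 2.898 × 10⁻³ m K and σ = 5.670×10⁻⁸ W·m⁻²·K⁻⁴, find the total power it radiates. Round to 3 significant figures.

P ≈ 11.5 W

Wien's law: T = b/λ_max = 2.898×10⁻³/5.293×10⁻⁶ = 547.516 K.
Area A = 4.55×10⁻³ m².
Then P = εσAT⁴ = 0.496×5.670×10⁻⁸×4.55×10⁻³×(547.516)⁴ = 11.5 W.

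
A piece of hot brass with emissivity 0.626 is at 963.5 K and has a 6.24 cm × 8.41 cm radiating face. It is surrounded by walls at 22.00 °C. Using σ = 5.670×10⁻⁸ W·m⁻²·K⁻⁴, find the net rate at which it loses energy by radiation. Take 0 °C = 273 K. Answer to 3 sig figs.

Surroundings: T = 22.00 °C + 273 = 295.00 K.
Area A = 0.0624 × 0.0841 = 5.24784×10⁻³ m².
Net radiated power P_net = εσA(T⁴ − T₀⁴) = 0.626×5.670×10⁻⁸×5.24784×10⁻³×(963.5⁴ − 295.00⁴).
T⁴ − T₀⁴ = 8.61801×10¹¹ − 7.57335×10⁹ = 8.54228×10¹¹ K⁴, so P_net = 159 W.

Net loss ≈ 159 W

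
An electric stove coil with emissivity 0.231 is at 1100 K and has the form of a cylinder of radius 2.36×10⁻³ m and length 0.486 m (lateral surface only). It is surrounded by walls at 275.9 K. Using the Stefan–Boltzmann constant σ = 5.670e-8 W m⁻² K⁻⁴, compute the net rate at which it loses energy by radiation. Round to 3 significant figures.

Net loss ≈ 138 W

Lateral area A = 2πrL = 2π×2.36×10⁻³×0.486 = 7.20656×10⁻³ m².
Net radiated power P_net = εσA(T⁴ − T₀⁴) = 0.231×5.670×10⁻⁸×7.20656×10⁻³×(1100⁴ − 275.9⁴).
T⁴ − T₀⁴ = 1.46410×10¹² − 5.79438×10⁹ = 1.45831×10¹² K⁴, so P_net = 138 W.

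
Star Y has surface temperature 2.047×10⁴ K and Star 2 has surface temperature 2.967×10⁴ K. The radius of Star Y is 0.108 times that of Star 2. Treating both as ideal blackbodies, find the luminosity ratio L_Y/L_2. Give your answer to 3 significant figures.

L ∝ R²T⁴, so L_Y/L_2 = (R_Y/R_2)²(T_Y/T_2)⁴ = (0.108)² × (2.047×10⁴/2.967×10⁴)⁴ = 0.011664 × 0.226569 = 2.64×10⁻³.

L_Y/L_2 ≈ 2.64×10⁻³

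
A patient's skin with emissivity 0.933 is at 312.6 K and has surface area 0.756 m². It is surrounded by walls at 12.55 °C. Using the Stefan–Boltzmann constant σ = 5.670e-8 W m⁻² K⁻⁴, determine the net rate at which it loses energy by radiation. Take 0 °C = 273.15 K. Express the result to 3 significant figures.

Surroundings: T = 12.55 °C + 273.15 = 285.70 K.
Area A = 0.756 m².
Net radiated power P_net = εσA(T⁴ − T₀⁴) = 0.933×5.670×10⁻⁸×0.756×(312.6⁴ − 285.70⁴).
T⁴ − T₀⁴ = 9.54896×10⁹ − 6.66256×10⁹ = 2.88640×10⁹ K⁴, so P_net = 115 W.

Net loss ≈ 115 W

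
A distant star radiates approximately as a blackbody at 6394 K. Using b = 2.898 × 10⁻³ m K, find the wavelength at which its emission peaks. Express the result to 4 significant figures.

λ_max ≈ 0.4532 μm

Wien's displacement law: λ_max = b/T = (2.898×10⁻³ m·K)/(6394 K) = 4.5324×10⁻⁷ m.
That is 0.4532 μm, in the visible range.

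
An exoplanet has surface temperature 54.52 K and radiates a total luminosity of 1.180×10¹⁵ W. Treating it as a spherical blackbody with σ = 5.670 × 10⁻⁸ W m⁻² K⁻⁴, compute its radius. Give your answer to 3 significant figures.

L = 4πR²σT⁴ ⇒ R = √(L/(4πσT⁴)).
σT⁴ = 0.500964 W/m², so R = √(1.180×10¹⁵/(4π×0.500964)) = 1.37×10⁷ m.

R ≈ 1.37×10⁷ m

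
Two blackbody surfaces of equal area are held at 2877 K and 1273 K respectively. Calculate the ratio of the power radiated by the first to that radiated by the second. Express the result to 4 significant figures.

With equal areas, P₁/P₂ = (T₁/T₂)⁴ = (2877/1273)⁴ = 26.09.

P₁/P₂ ≈ 26.09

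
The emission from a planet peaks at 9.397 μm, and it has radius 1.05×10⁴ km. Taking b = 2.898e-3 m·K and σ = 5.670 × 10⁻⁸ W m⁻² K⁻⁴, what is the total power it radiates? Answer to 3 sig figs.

P ≈ 7.11×10¹⁷ W

Wien's law: T = b/λ_max = 2.898×10⁻³/9.397×10⁻⁶ = 308.396 K.
Surface area A = 4πR² = 4π(1.05×10⁷ m)² = 1.38544×10¹⁵ m².
Then P = σAT⁴ = 5.670×10⁻⁸×1.38544×10¹⁵×(308.396)⁴ = 7.11×10¹⁷ W.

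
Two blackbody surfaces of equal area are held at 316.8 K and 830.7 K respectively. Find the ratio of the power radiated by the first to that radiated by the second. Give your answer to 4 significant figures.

P₁/P₂ ≈ 0.02115

With equal areas, P₁/P₂ = (T₁/T₂)⁴ = (316.8/830.7)⁴ = 0.02115.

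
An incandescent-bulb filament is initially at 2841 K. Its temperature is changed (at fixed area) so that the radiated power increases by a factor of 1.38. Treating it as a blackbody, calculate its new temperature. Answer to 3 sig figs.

P ∝ T⁴, so T₂/T₁ = (P₂/P₁)^(1/4) = (1.38)^(1/4) = 1.08385.
T₂ = 2841 × 1.08385 = 3.08×10³ K.

T₂ ≈ 3.08×10³ K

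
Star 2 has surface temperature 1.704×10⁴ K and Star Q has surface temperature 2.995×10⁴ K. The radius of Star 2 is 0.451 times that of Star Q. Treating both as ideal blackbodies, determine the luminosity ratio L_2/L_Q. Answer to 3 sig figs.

L ∝ R²T⁴, so L_2/L_Q = (R_2/R_Q)²(T_2/T_Q)⁴ = (0.451)² × (1.704×10⁴/2.995×10⁴)⁴ = 0.203401 × 0.104783 = 0.0213.

L_2/L_Q ≈ 0.0213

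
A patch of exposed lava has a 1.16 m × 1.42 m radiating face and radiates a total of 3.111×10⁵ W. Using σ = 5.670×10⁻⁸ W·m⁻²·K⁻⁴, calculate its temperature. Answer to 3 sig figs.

Area A = 1.16 × 1.42 = 1.6472 m².
P = σAT⁴ ⇒ T = (P/(σA))^(1/4) = (3.111×10⁵/(5.670×10⁻⁸×1.6472))^(1/4) = 1.35×10³ K.

T ≈ 1.35×10³ K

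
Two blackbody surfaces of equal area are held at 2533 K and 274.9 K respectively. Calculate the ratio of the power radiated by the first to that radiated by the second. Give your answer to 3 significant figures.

P₁/P₂ ≈ 7.21×10³

With equal areas, P₁/P₂ = (T₁/T₂)⁴ = (2533/274.9)⁴ = 7.21×10³.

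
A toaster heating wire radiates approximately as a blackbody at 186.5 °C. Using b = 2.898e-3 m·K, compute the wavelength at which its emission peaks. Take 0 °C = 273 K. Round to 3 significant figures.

T = 186.5 °C + 273 = 459.5 K.
Wien's displacement law: λ_max = b/T = (2.898×10⁻³ m·K)/(459.5 K) = 6.307×10⁻⁶ m.
That is 6.31 μm, in the infrared range.

λ_max ≈ 6.31 μm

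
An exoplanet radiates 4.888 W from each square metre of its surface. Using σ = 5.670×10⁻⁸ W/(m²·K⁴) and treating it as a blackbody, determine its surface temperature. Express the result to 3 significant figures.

I = σT⁴, so T = (I/σ)^(1/4) = (4.888/(5.670×10⁻⁸))^(1/4) = 96.4 K.

T ≈ 96.4 K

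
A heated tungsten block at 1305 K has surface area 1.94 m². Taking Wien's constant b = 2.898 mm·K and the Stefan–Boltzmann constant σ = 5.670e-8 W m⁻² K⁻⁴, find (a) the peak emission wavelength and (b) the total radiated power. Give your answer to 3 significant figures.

λ_max ≈ 2.22 μm; P ≈ 3.19×10⁵ W

(a) λ_max = b/T = 2.898×10⁻³/1305 = 2.221×10⁻⁶ m = 2.22 μm.
Area A = 1.94 m².
(b) P = σAT⁴ = 5.670×10⁻⁸×1.94×(1305)⁴ = 3.19×10⁵ W.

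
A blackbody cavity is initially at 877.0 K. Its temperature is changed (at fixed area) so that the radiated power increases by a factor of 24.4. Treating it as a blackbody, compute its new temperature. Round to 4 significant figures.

T₂ ≈ 1949 K

P ∝ T⁴, so T₂/T₁ = (P₂/P₁)^(1/4) = (24.4)^(1/4) = 2.22253.
T₂ = 877.0 × 2.22253 = 1949 K.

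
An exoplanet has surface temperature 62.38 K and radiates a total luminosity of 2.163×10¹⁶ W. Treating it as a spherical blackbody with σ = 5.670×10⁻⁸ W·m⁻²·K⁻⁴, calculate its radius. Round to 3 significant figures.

R ≈ 4.48×10⁷ m

L = 4πR²σT⁴ ⇒ R = √(L/(4πσT⁴)).
σT⁴ = 0.858548 W/m², so R = √(2.163×10¹⁶/(4π×0.858548)) = 4.48×10⁷ m.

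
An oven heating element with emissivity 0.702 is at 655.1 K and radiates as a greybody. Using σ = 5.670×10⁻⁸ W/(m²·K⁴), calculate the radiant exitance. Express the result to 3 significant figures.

I ≈ 7.33×10³ W/m²

Stefan–Boltzmann: I = εσT⁴ = 0.702 × 5.670×10⁻⁸ × (655.1)⁴ = 7.33×10³ W/m².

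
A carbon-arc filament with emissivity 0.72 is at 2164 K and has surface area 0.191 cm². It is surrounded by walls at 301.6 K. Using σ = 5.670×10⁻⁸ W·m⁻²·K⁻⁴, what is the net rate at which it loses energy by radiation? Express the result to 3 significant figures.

Area A = 0.191 cm² = 1.91×10⁻⁵ m².
Net radiated power P_net = εσA(T⁴ − T₀⁴) = 0.72×5.670×10⁻⁸×1.91×10⁻⁵×(2164⁴ − 301.6⁴).
T⁴ − T₀⁴ = 2.19295×10¹³ − 8.27419×10⁹ = 2.19212×10¹³ K⁴, so P_net = 17.1 W.

Net loss ≈ 17.1 W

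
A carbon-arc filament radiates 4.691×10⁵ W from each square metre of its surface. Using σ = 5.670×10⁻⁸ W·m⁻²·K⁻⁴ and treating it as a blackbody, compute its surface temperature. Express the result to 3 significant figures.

T ≈ 1.70×10³ K

I = σT⁴, so T = (I/σ)^(1/4) = (4.691×10⁵/(5.670×10⁻⁸))^(1/4) = 1.70×10³ K.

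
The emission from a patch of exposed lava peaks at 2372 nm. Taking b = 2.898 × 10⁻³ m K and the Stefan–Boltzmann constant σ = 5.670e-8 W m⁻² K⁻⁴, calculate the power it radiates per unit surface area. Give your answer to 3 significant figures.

I ≈ 1.26×10⁵ W/m²

Wien's law: T = b/λ_max = 2.898×10⁻³/2.372×10⁻⁶ = 1221.75 K.
Then I = σT⁴ = 5.670×10⁻⁸×(1221.75)⁴ = 1.26×10⁵ W/m².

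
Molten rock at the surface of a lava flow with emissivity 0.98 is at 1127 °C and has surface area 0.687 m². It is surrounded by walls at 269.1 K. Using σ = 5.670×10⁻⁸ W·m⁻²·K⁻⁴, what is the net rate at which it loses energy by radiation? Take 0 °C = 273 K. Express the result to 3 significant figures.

T = 1127 °C + 273 = 1400 K.
Area A = 0.687 m².
Net radiated power P_net = εσA(T⁴ − T₀⁴) = 0.98×5.670×10⁻⁸×0.687×(1400⁴ − 269.1⁴).
T⁴ − T₀⁴ = 3.84160×10¹² − 5.24390×10⁹ = 3.83636×10¹² K⁴, so P_net = 1.46×10⁵ W.

Net loss ≈ 1.46×10⁵ W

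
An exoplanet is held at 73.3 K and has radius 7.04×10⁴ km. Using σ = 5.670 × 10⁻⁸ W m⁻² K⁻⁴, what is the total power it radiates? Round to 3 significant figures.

P ≈ 1.02×10¹⁷ W

Surface area A = 4πR² = 4π(7.04×10⁷ m)² = 6.22809×10¹⁶ m².
P = σAT⁴ = 5.670×10⁻⁸ × 6.22809×10¹⁶ × (73.3)⁴ = 1.02×10¹⁷ W.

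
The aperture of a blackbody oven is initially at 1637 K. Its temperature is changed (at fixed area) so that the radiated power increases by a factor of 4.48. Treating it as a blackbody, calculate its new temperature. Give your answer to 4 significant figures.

P ∝ T⁴, so T₂/T₁ = (P₂/P₁)^(1/4) = (4.48)^(1/4) = 1.45485.
T₂ = 1637 × 1.45485 = 2382 K.

T₂ ≈ 2382 K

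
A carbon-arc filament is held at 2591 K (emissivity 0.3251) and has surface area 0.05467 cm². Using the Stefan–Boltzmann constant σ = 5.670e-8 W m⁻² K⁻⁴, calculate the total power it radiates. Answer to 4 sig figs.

Area A = 0.05467 cm² = 5.467×10⁻⁶ m².
P = εσAT⁴ = 0.3251 × 5.670×10⁻⁸ × 5.467×10⁻⁶ × (2591)⁴ = 4.542 W.

P ≈ 4.542 W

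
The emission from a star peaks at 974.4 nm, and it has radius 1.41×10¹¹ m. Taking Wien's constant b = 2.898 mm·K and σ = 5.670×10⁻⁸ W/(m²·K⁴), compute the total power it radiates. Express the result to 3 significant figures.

P ≈ 1.11×10³⁰ W

Wien's law: T = b/λ_max = 2.898×10⁻³/9.744×10⁻⁷ = 2974.14 K.
Surface area A = 4πR² = 4π(1.41×10¹¹ m)² = 2.49832×10²³ m².
Then P = σAT⁴ = 5.670×10⁻⁸×2.49832×10²³×(2974.14)⁴ = 1.11×10³⁰ W.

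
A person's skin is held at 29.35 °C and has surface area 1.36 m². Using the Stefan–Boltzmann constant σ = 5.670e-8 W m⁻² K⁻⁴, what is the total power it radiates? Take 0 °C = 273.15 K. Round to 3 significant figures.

T = 29.35 °C + 273.15 = 302.50 K.
Area A = 1.36 m².
P = σAT⁴ = 5.670×10⁻⁸ × 1.36 × (302.50)⁴ = 646 W.

P ≈ 646 W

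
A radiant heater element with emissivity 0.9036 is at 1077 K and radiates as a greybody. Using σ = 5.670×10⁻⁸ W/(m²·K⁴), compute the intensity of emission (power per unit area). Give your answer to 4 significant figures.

I ≈ 6.893×10⁴ W/m²

Stefan–Boltzmann: I = εσT⁴ = 0.9036 × 5.670×10⁻⁸ × (1077)⁴ = 6.893×10⁴ W/m².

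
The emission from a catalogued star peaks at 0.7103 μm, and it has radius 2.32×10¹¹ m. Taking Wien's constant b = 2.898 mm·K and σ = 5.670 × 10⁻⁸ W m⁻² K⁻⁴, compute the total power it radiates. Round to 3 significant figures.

Wien's law: T = b/λ_max = 2.898×10⁻³/7.103×10⁻⁷ = 4079.97 K.
Surface area A = 4πR² = 4π(2.32×10¹¹ m)² = 6.76372×10²³ m².
Then P = σAT⁴ = 5.670×10⁻⁸×6.76372×10²³×(4079.97)⁴ = 1.06×10³¹ W.

P ≈ 1.06×10³¹ W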